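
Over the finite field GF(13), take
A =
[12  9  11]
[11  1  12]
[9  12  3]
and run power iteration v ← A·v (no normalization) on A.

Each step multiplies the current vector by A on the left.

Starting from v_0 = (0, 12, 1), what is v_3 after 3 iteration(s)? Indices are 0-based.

v_0 = (0, 12, 1).
v_1 = A·v_0 = (2, 11, 4).
v_2 = A·v_1 = (11, 3, 6).
v_3 = A·v_2 = (4, 1, 10).

v_3 = (4, 1, 10)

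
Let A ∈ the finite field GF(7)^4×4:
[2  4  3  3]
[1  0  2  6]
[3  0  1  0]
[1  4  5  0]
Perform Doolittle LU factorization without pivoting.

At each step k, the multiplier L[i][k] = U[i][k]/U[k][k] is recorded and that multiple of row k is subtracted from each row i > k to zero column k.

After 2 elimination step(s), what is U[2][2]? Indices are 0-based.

U[2][2] = 2

k=0: U[0][0]=2
  eliminate (1,0): mult=4, new row 1: (0, 5, 4, 1); set L[1][0]=4
  eliminate (2,0): mult=5, new row 2: (0, 1, 0, 6); set L[2][0]=5
  eliminate (3,0): mult=4, new row 3: (0, 2, 0, 2); set L[3][0]=4
k=1: U[1][1]=5
  eliminate (2,1): mult=3, new row 2: (0, 0, 2, 3); set L[2][1]=3
  eliminate (3,1): mult=6, new row 3: (0, 0, 4, 3); set L[3][1]=6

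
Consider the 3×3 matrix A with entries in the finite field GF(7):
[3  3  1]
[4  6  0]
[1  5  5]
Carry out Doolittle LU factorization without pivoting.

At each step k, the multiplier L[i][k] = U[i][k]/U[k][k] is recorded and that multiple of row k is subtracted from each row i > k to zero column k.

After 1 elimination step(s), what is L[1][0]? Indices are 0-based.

L[1][0] = 6

k=0: U[0][0]=3
  eliminate (1,0): mult=6, new row 1: (0, 2, 1); set L[1][0]=6
  eliminate (2,0): mult=5, new row 2: (0, 4, 0); set L[2][0]=5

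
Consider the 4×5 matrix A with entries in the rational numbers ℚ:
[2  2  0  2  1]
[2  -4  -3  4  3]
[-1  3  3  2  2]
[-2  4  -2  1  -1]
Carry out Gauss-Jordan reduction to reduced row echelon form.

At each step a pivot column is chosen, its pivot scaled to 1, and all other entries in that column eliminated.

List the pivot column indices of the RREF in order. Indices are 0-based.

pivot columns: 0, 1, 2, 3

pivot(0,0)=2: scale R0 → (1, 1, 0, 1, 1/2)
  clear (1,0): R1 −= (2)R0 → (0, -6, -3, 2, 2)
  clear (2,0): R2 −= (-1)R0 → (0, 4, 3, 3, 5/2)
  clear (3,0): R3 −= (-2)R0 → (0, 6, -2, 3, 0)
pivot(1,1)=-6: scale R1 → (0, 1, 1/2, -1/3, -1/3)
  clear (0,1): R0 −= (1)R1 → (1, 0, -1/2, 4/3, 5/6)
  clear (2,1): R2 −= (4)R1 → (0, 0, 1, 13/3, 23/6)
  clear (3,1): R3 −= (6)R1 → (0, 0, -5, 5, 2)
pivot(2,2)=1: scale R2 → (0, 0, 1, 13/3, 23/6)
  clear (0,2): R0 −= (-1/2)R2 → (1, 0, 0, 7/2, 11/4)
  clear (1,2): R1 −= (1/2)R2 → (0, 1, 0, -5/2, -9/4)
  clear (3,2): R3 −= (-5)R2 → (0, 0, 0, 80/3, 127/6)
pivot(3,3)=80/3: scale R3 → (0, 0, 0, 1, 127/160)
  clear (0,3): R0 −= (7/2)R3 → (1, 0, 0, 0, -9/320)
  clear (1,3): R1 −= (-5/2)R3 → (0, 1, 0, 0, -17/64)
  clear (2,3): R2 −= (13/3)R3 → (0, 0, 1, 0, 63/160)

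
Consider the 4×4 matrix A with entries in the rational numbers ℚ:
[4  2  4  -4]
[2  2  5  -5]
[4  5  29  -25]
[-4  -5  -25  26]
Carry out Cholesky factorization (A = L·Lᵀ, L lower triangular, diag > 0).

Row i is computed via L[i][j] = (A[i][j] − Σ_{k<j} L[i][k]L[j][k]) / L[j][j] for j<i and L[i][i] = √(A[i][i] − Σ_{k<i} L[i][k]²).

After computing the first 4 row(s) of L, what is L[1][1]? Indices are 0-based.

Step 1: L[0][0] = √(4) = 2.
  L[1][0] = (2) / L[0][0] = 1.
Step 2: L[1][1] = √(1) = 1.
  L[2][0] = (4) / L[0][0] = 2.
  L[2][1] = (3) / L[1][1] = 3.
Step 3: L[2][2] = √(16) = 4.
  L[3][0] = (-4) / L[0][0] = -2.
  L[3][1] = (-3) / L[1][1] = -3.
  L[3][2] = (-12) / L[2][2] = -3.
Step 4: L[3][3] = √(4) = 2.

L[1][1] = 1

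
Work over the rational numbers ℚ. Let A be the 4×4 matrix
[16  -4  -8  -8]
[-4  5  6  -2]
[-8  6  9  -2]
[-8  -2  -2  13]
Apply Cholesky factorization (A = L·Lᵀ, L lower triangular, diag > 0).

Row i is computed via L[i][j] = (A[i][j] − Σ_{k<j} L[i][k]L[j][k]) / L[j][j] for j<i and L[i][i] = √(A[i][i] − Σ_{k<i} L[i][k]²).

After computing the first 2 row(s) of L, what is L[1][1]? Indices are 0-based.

L[1][1] = 2

Step 1: L[0][0] = √(16) = 4.
  L[1][0] = (-4) / L[0][0] = -1.
Step 2: L[1][1] = √(4) = 2.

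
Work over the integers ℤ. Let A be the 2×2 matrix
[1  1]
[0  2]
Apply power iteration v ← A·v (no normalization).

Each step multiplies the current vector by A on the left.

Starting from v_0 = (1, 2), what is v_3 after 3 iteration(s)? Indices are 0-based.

v_3 = (15, 16)

v_0 = (1, 2).
v_1 = A·v_0 = (3, 4).
v_2 = A·v_1 = (7, 8).
v_3 = A·v_2 = (15, 16).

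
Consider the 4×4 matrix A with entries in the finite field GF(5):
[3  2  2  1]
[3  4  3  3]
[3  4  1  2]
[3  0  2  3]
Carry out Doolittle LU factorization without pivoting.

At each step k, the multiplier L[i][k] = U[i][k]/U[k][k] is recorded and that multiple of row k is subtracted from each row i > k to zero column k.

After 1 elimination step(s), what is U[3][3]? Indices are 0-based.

U[3][3] = 2

Step 1: pivot at (0,0) is 3.
  row1 ← row1 − (1)·row0  ⇒  L[1][0]=1, U row1=(0, 2, 1, 2)
  row2 ← row2 − (1)·row0  ⇒  L[2][0]=1, U row2=(0, 2, 4, 1)
  row3 ← row3 − (1)·row0  ⇒  L[3][0]=1, U row3=(0, 3, 0, 2)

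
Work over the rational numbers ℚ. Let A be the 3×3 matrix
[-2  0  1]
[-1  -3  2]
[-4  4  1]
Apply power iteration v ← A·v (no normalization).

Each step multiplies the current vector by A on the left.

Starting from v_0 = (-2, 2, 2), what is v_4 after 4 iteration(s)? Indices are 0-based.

v_4 = (126, 522, -270)

v_0 = (-2, 2, 2).
v_1 = A·v_0 = (6, 0, 18).
v_2 = A·v_1 = (6, 30, -6).
v_3 = A·v_2 = (-18, -108, 90).
v_4 = A·v_3 = (126, 522, -270).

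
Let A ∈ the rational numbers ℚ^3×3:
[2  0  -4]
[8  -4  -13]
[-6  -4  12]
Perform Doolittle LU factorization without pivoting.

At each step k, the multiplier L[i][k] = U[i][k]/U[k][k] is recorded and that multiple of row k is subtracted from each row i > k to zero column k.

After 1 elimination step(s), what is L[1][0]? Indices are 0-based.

L[1][0] = 4

Step 1: pivot at (0,0) is 2.
  row1 ← row1 − (4)·row0  ⇒  L[1][0]=4, U row1=(0, -4, 3)
  row2 ← row2 − (-3)·row0  ⇒  L[2][0]=-3, U row2=(0, -4, 0)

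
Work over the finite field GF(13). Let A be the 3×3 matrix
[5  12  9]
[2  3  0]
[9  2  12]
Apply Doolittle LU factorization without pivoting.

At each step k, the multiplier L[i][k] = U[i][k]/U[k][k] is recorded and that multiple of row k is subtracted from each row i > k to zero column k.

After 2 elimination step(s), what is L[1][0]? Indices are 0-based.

Step 1: pivot at (0,0) is 5.
  row1 ← row1 − (3)·row0  ⇒  L[1][0]=3, U row1=(0, 6, 12)
  row2 ← row2 − (7)·row0  ⇒  L[2][0]=7, U row2=(0, 9, 1)
Step 2: pivot at (1,1) is 6.
  row2 ← row2 − (8)·row1  ⇒  L[2][1]=8, U row2=(0, 0, 9)

L[1][0] = 3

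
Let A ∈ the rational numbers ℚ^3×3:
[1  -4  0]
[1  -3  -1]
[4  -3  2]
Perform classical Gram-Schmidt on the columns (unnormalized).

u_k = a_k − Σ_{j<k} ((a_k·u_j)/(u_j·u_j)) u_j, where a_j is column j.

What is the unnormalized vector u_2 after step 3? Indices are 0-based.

Step 1: u_0 = a_0 = (1, 1, 4).
Step 2: u_1 = a_1 − (-19/18)·u_0 = (-53/18, -35/18, 11/9).
Step 3: u_2 = a_2 − (7/18)·u_0 − (79/251)·u_1 = (135/251, -195/251, 15/251).

u_2 = (135/251, -195/251, 15/251)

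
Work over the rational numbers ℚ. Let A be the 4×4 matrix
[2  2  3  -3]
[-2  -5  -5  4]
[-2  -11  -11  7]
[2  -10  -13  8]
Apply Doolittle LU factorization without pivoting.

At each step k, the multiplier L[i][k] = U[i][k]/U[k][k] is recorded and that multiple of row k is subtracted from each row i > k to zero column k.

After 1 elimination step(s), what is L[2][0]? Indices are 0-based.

[col 0] pivot 2
  R1 -= -1*R0 → (0, -3, -2, 1)  (L[1][0] := -1)
  R2 -= -1*R0 → (0, -9, -8, 4)  (L[2][0] := -1)
  R3 -= 1*R0 → (0, -12, -16, 11)  (L[3][0] := 1)

L[2][0] = -1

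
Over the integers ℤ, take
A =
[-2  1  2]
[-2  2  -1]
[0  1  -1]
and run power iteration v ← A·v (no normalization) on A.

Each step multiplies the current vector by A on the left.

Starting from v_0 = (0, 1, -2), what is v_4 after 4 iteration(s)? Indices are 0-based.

v_4 = (47, 6, -21)

v_0 = (0, 1, -2).
v_1 = A·v_0 = (-3, 4, 3).
v_2 = A·v_1 = (16, 11, 1).
v_3 = A·v_2 = (-19, -11, 10).
v_4 = A·v_3 = (47, 6, -21).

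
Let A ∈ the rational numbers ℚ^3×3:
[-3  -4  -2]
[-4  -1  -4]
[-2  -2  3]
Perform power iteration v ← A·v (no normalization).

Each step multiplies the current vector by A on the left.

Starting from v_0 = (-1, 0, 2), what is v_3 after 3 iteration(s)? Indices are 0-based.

v_0 = (-1, 0, 2).
v_1 = A·v_0 = (-1, -4, 8).
v_2 = A·v_1 = (3, -24, 34).
v_3 = A·v_2 = (19, -124, 144).

v_3 = (19, -124, 144)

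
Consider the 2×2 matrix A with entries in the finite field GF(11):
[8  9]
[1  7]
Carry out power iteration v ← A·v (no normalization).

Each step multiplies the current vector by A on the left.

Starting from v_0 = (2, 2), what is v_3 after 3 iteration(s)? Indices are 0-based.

v_3 = (0, 8)

v_0 = (2, 2).
v_1 = A·v_0 = (1, 5).
v_2 = A·v_1 = (9, 3).
v_3 = A·v_2 = (0, 8).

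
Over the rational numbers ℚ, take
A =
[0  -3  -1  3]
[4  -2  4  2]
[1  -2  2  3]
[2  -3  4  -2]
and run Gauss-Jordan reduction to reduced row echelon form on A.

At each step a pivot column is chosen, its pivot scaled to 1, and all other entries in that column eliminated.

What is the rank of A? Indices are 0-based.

step 1: exchange rows 0,1
step 1: normalize row 0 (÷4) = (1, -1/2, 1, 1/2)
  row 2: subtract 1×row0 = (0, -3/2, 1, 5/2)
  row 3: subtract 2×row0 = (0, -2, 2, -3)
step 2: normalize row 1 (÷-3) = (0, 1, 1/3, -1)
  row 0: subtract -1/2×row1 = (1, 0, 7/6, 0)
  row 2: subtract -3/2×row1 = (0, 0, 3/2, 1)
  row 3: subtract -2×row1 = (0, 0, 8/3, -5)
step 3: normalize row 2 (÷3/2) = (0, 0, 1, 2/3)
  row 0: subtract 7/6×row2 = (1, 0, 0, -7/9)
  row 1: subtract 1/3×row2 = (0, 1, 0, -11/9)
  row 3: subtract 8/3×row2 = (0, 0, 0, -61/9)
step 4: normalize row 3 (÷-61/9) = (0, 0, 0, 1)
  row 0: subtract -7/9×row3 = (1, 0, 0, 0)
  row 1: subtract -11/9×row3 = (0, 1, 0, 0)
  row 2: subtract 2/3×row3 = (0, 0, 1, 0)

rank = 4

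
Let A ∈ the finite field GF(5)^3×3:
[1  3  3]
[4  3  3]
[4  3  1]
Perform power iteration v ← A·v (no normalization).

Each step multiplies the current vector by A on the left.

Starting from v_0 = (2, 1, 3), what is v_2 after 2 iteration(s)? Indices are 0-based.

v_0 = (2, 1, 3).
v_1 = A·v_0 = (4, 0, 4).
v_2 = A·v_1 = (1, 3, 0).

v_2 = (1, 3, 0)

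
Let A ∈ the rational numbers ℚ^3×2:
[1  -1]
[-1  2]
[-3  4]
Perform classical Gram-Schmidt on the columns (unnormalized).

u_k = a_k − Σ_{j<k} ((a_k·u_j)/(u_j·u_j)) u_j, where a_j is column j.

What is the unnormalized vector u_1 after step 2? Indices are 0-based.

Step 1: u_0 = a_0 = (1, -1, -3).
Step 2: u_1 = a_1 − (-15/11)·u_0 = (4/11, 7/11, -1/11).

u_1 = (4/11, 7/11, -1/11)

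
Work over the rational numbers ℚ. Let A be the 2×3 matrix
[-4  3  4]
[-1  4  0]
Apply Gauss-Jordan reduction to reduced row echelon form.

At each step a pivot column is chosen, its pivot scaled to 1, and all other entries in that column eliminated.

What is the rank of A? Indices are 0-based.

rank = 2

pivot(0,0)=-4: scale R0 → (1, -3/4, -1)
  clear (1,0): R1 −= (-1)R0 → (0, 13/4, -1)
pivot(1,1)=13/4: scale R1 → (0, 1, -4/13)
  clear (0,1): R0 −= (-3/4)R1 → (1, 0, -16/13)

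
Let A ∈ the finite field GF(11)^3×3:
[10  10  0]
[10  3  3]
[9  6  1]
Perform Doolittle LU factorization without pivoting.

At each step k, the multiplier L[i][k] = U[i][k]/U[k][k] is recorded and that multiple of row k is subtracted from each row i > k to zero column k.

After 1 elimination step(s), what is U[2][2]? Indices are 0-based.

U[2][2] = 1

k=0: U[0][0]=10
  eliminate (1,0): mult=1, new row 1: (0, 4, 3); set L[1][0]=1
  eliminate (2,0): mult=2, new row 2: (0, 8, 1); set L[2][0]=2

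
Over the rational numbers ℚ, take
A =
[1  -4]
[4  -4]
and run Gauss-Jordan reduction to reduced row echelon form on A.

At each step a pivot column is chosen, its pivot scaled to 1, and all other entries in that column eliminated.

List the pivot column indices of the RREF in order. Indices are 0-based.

pivot columns: 0, 1

step 1: normalize row 0 (÷1) = (1, -4)
  row 1: subtract 4×row0 = (0, 12)
step 2: normalize row 1 (÷12) = (0, 1)
  row 0: subtract -4×row1 = (1, 0)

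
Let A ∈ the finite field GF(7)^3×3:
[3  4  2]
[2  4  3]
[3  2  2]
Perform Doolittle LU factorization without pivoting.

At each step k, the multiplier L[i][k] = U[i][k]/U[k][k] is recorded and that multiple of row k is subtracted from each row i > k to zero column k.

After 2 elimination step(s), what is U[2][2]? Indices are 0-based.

k=0: U[0][0]=3
  eliminate (1,0): mult=3, new row 1: (0, 6, 4); set L[1][0]=3
  eliminate (2,0): mult=1, new row 2: (0, 5, 0); set L[2][0]=1
k=1: U[1][1]=6
  eliminate (2,1): mult=2, new row 2: (0, 0, 6); set L[2][1]=2

U[2][2] = 6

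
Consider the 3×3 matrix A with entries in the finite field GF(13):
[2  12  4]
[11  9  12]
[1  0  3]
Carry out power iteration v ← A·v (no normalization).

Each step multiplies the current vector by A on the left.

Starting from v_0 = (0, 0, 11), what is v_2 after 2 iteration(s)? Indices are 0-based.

v_0 = (0, 0, 11).
v_1 = A·v_0 = (5, 2, 7).
v_2 = A·v_1 = (10, 1, 0).

v_2 = (10, 1, 0)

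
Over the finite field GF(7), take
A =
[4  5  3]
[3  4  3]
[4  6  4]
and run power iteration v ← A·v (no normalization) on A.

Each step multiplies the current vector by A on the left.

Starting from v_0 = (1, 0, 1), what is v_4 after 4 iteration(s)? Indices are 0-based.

v_4 = (2, 2, 6)

v_0 = (1, 0, 1).
v_1 = A·v_0 = (0, 6, 1).
v_2 = A·v_1 = (5, 6, 5).
v_3 = A·v_2 = (2, 5, 6).
v_4 = A·v_3 = (2, 2, 6).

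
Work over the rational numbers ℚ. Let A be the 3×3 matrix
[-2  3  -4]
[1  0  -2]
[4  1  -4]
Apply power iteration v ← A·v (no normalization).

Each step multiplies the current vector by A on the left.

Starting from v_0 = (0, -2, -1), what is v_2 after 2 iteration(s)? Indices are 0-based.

v_0 = (0, -2, -1).
v_1 = A·v_0 = (-2, 2, 2).
v_2 = A·v_1 = (2, -6, -14).

v_2 = (2, -6, -14)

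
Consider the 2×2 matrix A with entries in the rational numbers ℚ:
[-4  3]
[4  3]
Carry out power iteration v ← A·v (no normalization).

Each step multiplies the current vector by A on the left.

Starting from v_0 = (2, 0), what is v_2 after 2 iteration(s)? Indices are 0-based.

v_0 = (2, 0).
v_1 = A·v_0 = (-8, 8).
v_2 = A·v_1 = (56, -8).

v_2 = (56, -8)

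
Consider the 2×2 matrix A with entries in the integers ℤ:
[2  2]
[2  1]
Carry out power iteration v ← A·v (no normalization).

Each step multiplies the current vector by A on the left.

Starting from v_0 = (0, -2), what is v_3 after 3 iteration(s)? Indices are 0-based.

v_0 = (0, -2).
v_1 = A·v_0 = (-4, -2).
v_2 = A·v_1 = (-12, -10).
v_3 = A·v_2 = (-44, -34).

v_3 = (-44, -34)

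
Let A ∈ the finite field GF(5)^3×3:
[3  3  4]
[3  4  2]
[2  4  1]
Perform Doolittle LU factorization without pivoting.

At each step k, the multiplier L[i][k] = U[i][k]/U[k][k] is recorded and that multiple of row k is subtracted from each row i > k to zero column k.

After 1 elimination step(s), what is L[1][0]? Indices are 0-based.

L[1][0] = 1

Step 1: pivot at (0,0) is 3.
  row1 ← row1 − (1)·row0  ⇒  L[1][0]=1, U row1=(0, 1, 3)
  row2 ← row2 − (4)·row0  ⇒  L[2][0]=4, U row2=(0, 2, 0)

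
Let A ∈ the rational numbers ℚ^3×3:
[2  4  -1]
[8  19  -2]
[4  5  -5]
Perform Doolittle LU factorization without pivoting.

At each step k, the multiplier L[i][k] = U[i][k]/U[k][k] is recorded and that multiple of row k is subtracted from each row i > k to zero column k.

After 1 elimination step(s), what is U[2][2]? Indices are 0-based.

U[2][2] = -3

Step 1: pivot at (0,0) is 2.
  row1 ← row1 − (4)·row0  ⇒  L[1][0]=4, U row1=(0, 3, 2)
  row2 ← row2 − (2)·row0  ⇒  L[2][0]=2, U row2=(0, -3, -3)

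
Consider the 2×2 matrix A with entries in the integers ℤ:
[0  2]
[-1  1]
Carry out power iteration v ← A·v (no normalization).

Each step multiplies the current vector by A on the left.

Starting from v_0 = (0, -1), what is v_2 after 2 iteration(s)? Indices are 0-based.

v_2 = (-2, 1)

v_0 = (0, -1).
v_1 = A·v_0 = (-2, -1).
v_2 = A·v_1 = (-2, 1).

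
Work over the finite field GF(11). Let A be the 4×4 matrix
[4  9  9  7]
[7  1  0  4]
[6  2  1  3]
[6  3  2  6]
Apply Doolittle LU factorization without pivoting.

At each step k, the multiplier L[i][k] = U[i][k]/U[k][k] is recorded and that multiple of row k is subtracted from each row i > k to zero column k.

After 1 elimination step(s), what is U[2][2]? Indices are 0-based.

k=0: U[0][0]=4
  eliminate (1,0): mult=10, new row 1: (0, 10, 9, 0); set L[1][0]=10
  eliminate (2,0): mult=7, new row 2: (0, 5, 4, 9); set L[2][0]=7
  eliminate (3,0): mult=7, new row 3: (0, 6, 5, 1); set L[3][0]=7

U[2][2] = 4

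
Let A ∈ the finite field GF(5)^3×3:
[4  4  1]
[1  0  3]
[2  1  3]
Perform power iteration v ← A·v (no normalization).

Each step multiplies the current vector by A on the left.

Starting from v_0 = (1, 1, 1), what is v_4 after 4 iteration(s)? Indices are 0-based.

v_4 = (0, 4, 2)

v_0 = (1, 1, 1).
v_1 = A·v_0 = (4, 4, 1).
v_2 = A·v_1 = (3, 2, 0).
v_3 = A·v_2 = (0, 3, 3).
v_4 = A·v_3 = (0, 4, 2).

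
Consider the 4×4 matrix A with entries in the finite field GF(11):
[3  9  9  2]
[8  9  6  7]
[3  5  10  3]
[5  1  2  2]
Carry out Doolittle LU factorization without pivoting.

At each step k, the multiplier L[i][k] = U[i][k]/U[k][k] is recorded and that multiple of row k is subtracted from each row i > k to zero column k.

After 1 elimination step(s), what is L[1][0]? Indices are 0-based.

[col 0] pivot 3
  R1 -= 10*R0 → (0, 7, 4, 9)  (L[1][0] := 10)
  R2 -= 1*R0 → (0, 7, 1, 1)  (L[2][0] := 1)
  R3 -= 9*R0 → (0, 8, 9, 6)  (L[3][0] := 9)

L[1][0] = 10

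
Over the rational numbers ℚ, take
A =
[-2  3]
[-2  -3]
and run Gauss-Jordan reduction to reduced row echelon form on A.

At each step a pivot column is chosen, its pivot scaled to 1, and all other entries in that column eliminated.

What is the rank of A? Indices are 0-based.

pivot(0,0)=-2: scale R0 → (1, -3/2)
  clear (1,0): R1 −= (-2)R0 → (0, -6)
pivot(1,1)=-6: scale R1 → (0, 1)
  clear (0,1): R0 −= (-3/2)R1 → (1, 0)

rank = 2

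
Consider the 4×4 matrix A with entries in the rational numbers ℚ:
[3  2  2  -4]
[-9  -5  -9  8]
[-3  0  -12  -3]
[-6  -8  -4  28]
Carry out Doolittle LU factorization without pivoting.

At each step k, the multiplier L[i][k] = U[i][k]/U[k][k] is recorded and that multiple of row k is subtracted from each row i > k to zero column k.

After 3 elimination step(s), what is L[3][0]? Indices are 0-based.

L[3][0] = -2

k=0: U[0][0]=3
  eliminate (1,0): mult=-3, new row 1: (0, 1, -3, -4); set L[1][0]=-3
  eliminate (2,0): mult=-1, new row 2: (0, 2, -10, -7); set L[2][0]=-1
  eliminate (3,0): mult=-2, new row 3: (0, -4, 0, 20); set L[3][0]=-2
k=1: U[1][1]=1
  eliminate (2,1): mult=2, new row 2: (0, 0, -4, 1); set L[2][1]=2
  eliminate (3,1): mult=-4, new row 3: (0, 0, -12, 4); set L[3][1]=-4
k=2: U[2][2]=-4
  eliminate (3,2): mult=3, new row 3: (0, 0, 0, 1); set L[3][2]=3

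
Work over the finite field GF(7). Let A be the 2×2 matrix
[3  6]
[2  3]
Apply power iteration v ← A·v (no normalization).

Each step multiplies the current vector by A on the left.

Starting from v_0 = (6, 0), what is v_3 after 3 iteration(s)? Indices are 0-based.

v_0 = (6, 0).
v_1 = A·v_0 = (4, 5).
v_2 = A·v_1 = (0, 2).
v_3 = A·v_2 = (5, 6).

v_3 = (5, 6)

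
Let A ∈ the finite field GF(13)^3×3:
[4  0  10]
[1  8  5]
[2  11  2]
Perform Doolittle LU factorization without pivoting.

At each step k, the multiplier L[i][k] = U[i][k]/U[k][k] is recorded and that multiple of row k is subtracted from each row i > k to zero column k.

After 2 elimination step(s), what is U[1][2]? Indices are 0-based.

Step 1: pivot at (0,0) is 4.
  row1 ← row1 − (10)·row0  ⇒  L[1][0]=10, U row1=(0, 8, 9)
  row2 ← row2 − (7)·row0  ⇒  L[2][0]=7, U row2=(0, 11, 10)
Step 2: pivot at (1,1) is 8.
  row2 ← row2 − (3)·row1  ⇒  L[2][1]=3, U row2=(0, 0, 9)

U[1][2] = 9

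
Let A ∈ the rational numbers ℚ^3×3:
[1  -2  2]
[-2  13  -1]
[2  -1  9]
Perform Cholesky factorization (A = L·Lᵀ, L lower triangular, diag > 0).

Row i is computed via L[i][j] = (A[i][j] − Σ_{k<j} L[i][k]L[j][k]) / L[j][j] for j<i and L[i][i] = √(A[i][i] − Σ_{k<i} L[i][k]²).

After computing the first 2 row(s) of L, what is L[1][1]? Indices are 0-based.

L[1][1] = 3

Step 1: L[0][0] = √(1) = 1.
  L[1][0] = (-2) / L[0][0] = -2.
Step 2: L[1][1] = √(9) = 3.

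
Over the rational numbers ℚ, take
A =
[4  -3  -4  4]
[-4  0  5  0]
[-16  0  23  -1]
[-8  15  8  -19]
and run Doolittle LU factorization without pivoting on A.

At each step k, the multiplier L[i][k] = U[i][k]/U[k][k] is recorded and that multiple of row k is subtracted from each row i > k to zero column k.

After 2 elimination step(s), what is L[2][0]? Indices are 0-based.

L[2][0] = -4

k=0: U[0][0]=4
  eliminate (1,0): mult=-1, new row 1: (0, -3, 1, 4); set L[1][0]=-1
  eliminate (2,0): mult=-4, new row 2: (0, -12, 7, 15); set L[2][0]=-4
  eliminate (3,0): mult=-2, new row 3: (0, 9, 0, -11); set L[3][0]=-2
k=1: U[1][1]=-3
  eliminate (2,1): mult=4, new row 2: (0, 0, 3, -1); set L[2][1]=4
  eliminate (3,1): mult=-3, new row 3: (0, 0, 3, 1); set L[3][1]=-3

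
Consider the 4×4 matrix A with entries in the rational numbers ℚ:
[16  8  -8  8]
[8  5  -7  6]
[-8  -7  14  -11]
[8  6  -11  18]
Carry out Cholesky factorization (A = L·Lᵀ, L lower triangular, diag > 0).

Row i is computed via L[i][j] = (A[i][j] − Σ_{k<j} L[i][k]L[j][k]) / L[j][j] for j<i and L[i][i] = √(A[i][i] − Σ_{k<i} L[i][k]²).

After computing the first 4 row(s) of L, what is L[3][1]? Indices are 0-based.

Step 1: L[0][0] = √(16) = 4.
  L[1][0] = (8) / L[0][0] = 2.
Step 2: L[1][1] = √(1) = 1.
  L[2][0] = (-8) / L[0][0] = -2.
  L[2][1] = (-3) / L[1][1] = -3.
Step 3: L[2][2] = √(1) = 1.
  L[3][0] = (8) / L[0][0] = 2.
  L[3][1] = (2) / L[1][1] = 2.
  L[3][2] = (-1) / L[2][2] = -1.
Step 4: L[3][3] = √(9) = 3.

L[3][1] = 2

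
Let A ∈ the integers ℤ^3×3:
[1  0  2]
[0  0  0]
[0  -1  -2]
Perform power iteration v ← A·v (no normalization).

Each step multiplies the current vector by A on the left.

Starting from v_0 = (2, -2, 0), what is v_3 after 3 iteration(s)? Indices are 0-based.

v_3 = (-2, 0, 8)

v_0 = (2, -2, 0).
v_1 = A·v_0 = (2, 0, 2).
v_2 = A·v_1 = (6, 0, -4).
v_3 = A·v_2 = (-2, 0, 8).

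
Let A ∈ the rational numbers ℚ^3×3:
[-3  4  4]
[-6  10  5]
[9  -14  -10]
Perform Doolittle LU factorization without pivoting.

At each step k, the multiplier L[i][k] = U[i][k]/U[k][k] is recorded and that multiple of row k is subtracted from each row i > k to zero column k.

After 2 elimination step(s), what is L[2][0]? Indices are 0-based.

Step 1: pivot at (0,0) is -3.
  row1 ← row1 − (2)·row0  ⇒  L[1][0]=2, U row1=(0, 2, -3)
  row2 ← row2 − (-3)·row0  ⇒  L[2][0]=-3, U row2=(0, -2, 2)
Step 2: pivot at (1,1) is 2.
  row2 ← row2 − (-1)·row1  ⇒  L[2][1]=-1, U row2=(0, 0, -1)

L[2][0] = -3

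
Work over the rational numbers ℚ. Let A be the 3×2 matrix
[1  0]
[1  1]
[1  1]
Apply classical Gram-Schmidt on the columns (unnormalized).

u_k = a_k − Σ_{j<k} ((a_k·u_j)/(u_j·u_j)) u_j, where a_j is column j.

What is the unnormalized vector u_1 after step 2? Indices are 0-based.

u_1 = (-2/3, 1/3, 1/3)

Step 1: u_0 = a_0 = (1, 1, 1).
Step 2: u_1 = a_1 − (2/3)·u_0 = (-2/3, 1/3, 1/3).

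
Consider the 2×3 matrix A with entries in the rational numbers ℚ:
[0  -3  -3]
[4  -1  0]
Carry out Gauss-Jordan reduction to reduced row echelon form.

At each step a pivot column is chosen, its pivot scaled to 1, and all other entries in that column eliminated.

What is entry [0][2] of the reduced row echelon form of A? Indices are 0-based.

step 1: exchange rows 0,1
step 1: normalize row 0 (÷4) = (1, -1/4, 0)
step 2: normalize row 1 (÷-3) = (0, 1, 1)
  row 0: subtract -1/4×row1 = (1, 0, 1/4)

M[0][2] = 1/4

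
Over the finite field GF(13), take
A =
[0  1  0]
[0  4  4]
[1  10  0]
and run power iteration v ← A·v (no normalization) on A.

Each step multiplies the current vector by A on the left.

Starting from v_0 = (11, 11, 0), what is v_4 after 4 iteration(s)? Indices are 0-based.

v_4 = (11, 9, 3)

v_0 = (11, 11, 0).
v_1 = A·v_0 = (11, 5, 4).
v_2 = A·v_1 = (5, 10, 9).
v_3 = A·v_2 = (10, 11, 1).
v_4 = A·v_3 = (11, 9, 3).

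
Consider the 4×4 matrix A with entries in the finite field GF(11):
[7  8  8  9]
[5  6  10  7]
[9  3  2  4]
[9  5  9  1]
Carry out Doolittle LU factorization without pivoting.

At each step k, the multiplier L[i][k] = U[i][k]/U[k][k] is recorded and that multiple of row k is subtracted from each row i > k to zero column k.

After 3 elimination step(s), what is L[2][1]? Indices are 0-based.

L[2][1] = 2

k=0: U[0][0]=7
  eliminate (1,0): mult=7, new row 1: (0, 5, 9, 10); set L[1][0]=7
  eliminate (2,0): mult=6, new row 2: (0, 10, 9, 5); set L[2][0]=6
  eliminate (3,0): mult=6, new row 3: (0, 1, 5, 2); set L[3][0]=6
k=1: U[1][1]=5
  eliminate (2,1): mult=2, new row 2: (0, 0, 2, 7); set L[2][1]=2
  eliminate (3,1): mult=9, new row 3: (0, 0, 1, 0); set L[3][1]=9
k=2: U[2][2]=2
  eliminate (3,2): mult=6, new row 3: (0, 0, 0, 2); set L[3][2]=6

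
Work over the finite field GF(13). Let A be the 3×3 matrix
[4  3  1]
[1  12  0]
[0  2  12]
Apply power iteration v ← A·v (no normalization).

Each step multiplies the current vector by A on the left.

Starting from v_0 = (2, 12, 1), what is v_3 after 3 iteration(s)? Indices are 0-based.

v_3 = (8, 1, 10)

v_0 = (2, 12, 1).
v_1 = A·v_0 = (6, 3, 10).
v_2 = A·v_1 = (4, 3, 9).
v_3 = A·v_2 = (8, 1, 10).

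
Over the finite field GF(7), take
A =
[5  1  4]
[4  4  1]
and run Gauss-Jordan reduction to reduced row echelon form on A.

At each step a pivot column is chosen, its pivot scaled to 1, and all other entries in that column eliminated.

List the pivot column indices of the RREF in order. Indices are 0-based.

pivot columns: 0, 1

[1] R0 /= 5  ⇒  (1, 3, 5)
     R1 -= 4·R0  ⇒  (0, 6, 2)
[2] R1 /= 6  ⇒  (0, 1, 5)
     R0 -= 3·R1  ⇒  (1, 0, 4)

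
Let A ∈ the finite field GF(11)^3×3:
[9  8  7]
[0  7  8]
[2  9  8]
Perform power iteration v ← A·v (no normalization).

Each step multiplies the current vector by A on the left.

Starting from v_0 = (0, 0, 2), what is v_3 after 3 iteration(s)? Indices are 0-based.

v_3 = (10, 10, 1)

v_0 = (0, 0, 2).
v_1 = A·v_0 = (3, 5, 5).
v_2 = A·v_1 = (3, 9, 3).
v_3 = A·v_2 = (10, 10, 1).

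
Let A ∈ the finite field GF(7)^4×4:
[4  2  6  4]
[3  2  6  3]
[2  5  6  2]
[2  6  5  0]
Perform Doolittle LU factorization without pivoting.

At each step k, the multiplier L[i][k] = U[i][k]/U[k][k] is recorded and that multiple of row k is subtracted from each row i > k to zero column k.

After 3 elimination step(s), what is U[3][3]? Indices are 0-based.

U[3][3] = 5

[col 0] pivot 4
  R1 -= 6*R0 → (0, 4, 5, 0)  (L[1][0] := 6)
  R2 -= 4*R0 → (0, 4, 3, 0)  (L[2][0] := 4)
  R3 -= 4*R0 → (0, 5, 2, 5)  (L[3][0] := 4)
[col 1] pivot 4
  R2 -= 1*R1 → (0, 0, 5, 0)  (L[2][1] := 1)
  R3 -= 3*R1 → (0, 0, 1, 5)  (L[3][1] := 3)
[col 2] pivot 5
  R3 -= 3*R2 → (0, 0, 0, 5)  (L[3][2] := 3)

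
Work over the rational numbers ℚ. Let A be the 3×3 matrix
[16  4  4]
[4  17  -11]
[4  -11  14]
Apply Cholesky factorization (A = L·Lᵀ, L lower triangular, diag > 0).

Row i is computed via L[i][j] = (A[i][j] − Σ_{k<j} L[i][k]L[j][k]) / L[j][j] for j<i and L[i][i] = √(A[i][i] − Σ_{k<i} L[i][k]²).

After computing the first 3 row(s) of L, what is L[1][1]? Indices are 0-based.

L[1][1] = 4

Step 1: L[0][0] = √(16) = 4.
  L[1][0] = (4) / L[0][0] = 1.
Step 2: L[1][1] = √(16) = 4.
  L[2][0] = (4) / L[0][0] = 1.
  L[2][1] = (-12) / L[1][1] = -3.
Step 3: L[2][2] = √(4) = 2.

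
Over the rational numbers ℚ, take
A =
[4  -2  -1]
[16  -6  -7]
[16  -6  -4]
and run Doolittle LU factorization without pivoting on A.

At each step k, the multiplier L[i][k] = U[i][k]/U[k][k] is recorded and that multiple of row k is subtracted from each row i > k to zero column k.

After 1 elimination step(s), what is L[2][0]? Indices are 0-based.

L[2][0] = 4

k=0: U[0][0]=4
  eliminate (1,0): mult=4, new row 1: (0, 2, -3); set L[1][0]=4
  eliminate (2,0): mult=4, new row 2: (0, 2, 0); set L[2][0]=4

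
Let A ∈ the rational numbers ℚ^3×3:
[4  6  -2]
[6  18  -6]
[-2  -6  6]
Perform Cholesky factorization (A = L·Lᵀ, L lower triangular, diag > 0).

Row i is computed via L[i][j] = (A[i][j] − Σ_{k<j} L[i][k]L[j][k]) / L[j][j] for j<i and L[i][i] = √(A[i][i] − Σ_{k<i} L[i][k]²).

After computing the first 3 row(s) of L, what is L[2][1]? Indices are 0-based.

L[2][1] = -1

Step 1: L[0][0] = √(4) = 2.
  L[1][0] = (6) / L[0][0] = 3.
Step 2: L[1][1] = √(9) = 3.
  L[2][0] = (-2) / L[0][0] = -1.
  L[2][1] = (-3) / L[1][1] = -1.
Step 3: L[2][2] = √(4) = 2.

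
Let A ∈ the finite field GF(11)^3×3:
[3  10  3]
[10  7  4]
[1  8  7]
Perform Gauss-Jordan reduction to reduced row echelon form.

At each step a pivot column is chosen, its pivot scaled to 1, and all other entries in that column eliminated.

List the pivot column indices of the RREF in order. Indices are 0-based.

[1] R0 /= 3  ⇒  (1, 7, 1)
     R1 -= 10·R0  ⇒  (0, 3, 5)
     R2 -= 1·R0  ⇒  (0, 1, 6)
[2] R1 /= 3  ⇒  (0, 1, 9)
     R0 -= 7·R1  ⇒  (1, 0, 4)
     R2 -= 1·R1  ⇒  (0, 0, 8)
[3] R2 /= 8  ⇒  (0, 0, 1)
     R0 -= 4·R2  ⇒  (1, 0, 0)
     R1 -= 9·R2  ⇒  (0, 1, 0)

pivot columns: 0, 1, 2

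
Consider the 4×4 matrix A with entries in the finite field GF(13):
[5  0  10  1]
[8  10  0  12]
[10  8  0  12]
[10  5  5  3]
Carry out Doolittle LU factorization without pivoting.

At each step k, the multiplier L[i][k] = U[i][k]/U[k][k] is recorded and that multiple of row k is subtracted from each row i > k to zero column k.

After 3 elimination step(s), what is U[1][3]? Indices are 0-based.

U[1][3] = 0

Step 1: pivot at (0,0) is 5.
  row1 ← row1 − (12)·row0  ⇒  L[1][0]=12, U row1=(0, 10, 10, 0)
  row2 ← row2 − (2)·row0  ⇒  L[2][0]=2, U row2=(0, 8, 6, 10)
  row3 ← row3 − (2)·row0  ⇒  L[3][0]=2, U row3=(0, 5, 11, 1)
Step 2: pivot at (1,1) is 10.
  row2 ← row2 − (6)·row1  ⇒  L[2][1]=6, U row2=(0, 0, 11, 10)
  row3 ← row3 − (7)·row1  ⇒  L[3][1]=7, U row3=(0, 0, 6, 1)
Step 3: pivot at (2,2) is 11.
  row3 ← row3 − (10)·row2  ⇒  L[3][2]=10, U row3=(0, 0, 0, 5)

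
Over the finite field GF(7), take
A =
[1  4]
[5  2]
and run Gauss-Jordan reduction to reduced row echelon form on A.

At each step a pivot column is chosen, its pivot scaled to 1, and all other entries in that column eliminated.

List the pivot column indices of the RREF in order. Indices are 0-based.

pivot(0,0)=1: scale R0 → (1, 4)
  clear (1,0): R1 −= (5)R0 → (0, 3)
pivot(1,1)=3: scale R1 → (0, 1)
  clear (0,1): R0 −= (4)R1 → (1, 0)

pivot columns: 0, 1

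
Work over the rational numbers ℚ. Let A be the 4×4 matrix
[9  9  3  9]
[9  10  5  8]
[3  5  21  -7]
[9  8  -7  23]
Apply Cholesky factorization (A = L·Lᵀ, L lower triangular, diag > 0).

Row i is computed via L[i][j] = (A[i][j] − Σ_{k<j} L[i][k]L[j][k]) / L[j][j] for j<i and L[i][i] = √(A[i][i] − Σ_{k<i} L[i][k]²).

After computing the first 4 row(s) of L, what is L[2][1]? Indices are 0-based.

L[2][1] = 2

Step 1: L[0][0] = √(9) = 3.
  L[1][0] = (9) / L[0][0] = 3.
Step 2: L[1][1] = √(1) = 1.
  L[2][0] = (3) / L[0][0] = 1.
  L[2][1] = (2) / L[1][1] = 2.
Step 3: L[2][2] = √(16) = 4.
  L[3][0] = (9) / L[0][0] = 3.
  L[3][1] = (-1) / L[1][1] = -1.
  L[3][2] = (-8) / L[2][2] = -2.
Step 4: L[3][3] = √(9) = 3.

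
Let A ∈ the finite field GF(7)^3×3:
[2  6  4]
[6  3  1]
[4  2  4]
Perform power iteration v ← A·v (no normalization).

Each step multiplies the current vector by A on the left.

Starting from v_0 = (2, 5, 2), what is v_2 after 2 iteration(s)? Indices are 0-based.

v_2 = (5, 1, 1)

v_0 = (2, 5, 2).
v_1 = A·v_0 = (0, 1, 5).
v_2 = A·v_1 = (5, 1, 1).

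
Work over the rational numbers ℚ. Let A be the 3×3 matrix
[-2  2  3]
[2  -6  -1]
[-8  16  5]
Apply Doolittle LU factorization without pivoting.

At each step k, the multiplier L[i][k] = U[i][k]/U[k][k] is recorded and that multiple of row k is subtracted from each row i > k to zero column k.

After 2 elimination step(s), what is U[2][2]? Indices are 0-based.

U[2][2] = -3

Step 1: pivot at (0,0) is -2.
  row1 ← row1 − (-1)·row0  ⇒  L[1][0]=-1, U row1=(0, -4, 2)
  row2 ← row2 − (4)·row0  ⇒  L[2][0]=4, U row2=(0, 8, -7)
Step 2: pivot at (1,1) is -4.
  row2 ← row2 − (-2)·row1  ⇒  L[2][1]=-2, U row2=(0, 0, -3)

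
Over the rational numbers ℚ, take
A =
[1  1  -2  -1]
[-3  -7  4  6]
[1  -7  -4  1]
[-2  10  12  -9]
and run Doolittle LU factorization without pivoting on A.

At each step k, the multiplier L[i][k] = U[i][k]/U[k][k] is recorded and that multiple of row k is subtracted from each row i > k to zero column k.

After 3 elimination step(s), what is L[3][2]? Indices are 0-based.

L[3][2] = 1

k=0: U[0][0]=1
  eliminate (1,0): mult=-3, new row 1: (0, -4, -2, 3); set L[1][0]=-3
  eliminate (2,0): mult=1, new row 2: (0, -8, -2, 2); set L[2][0]=1
  eliminate (3,0): mult=-2, new row 3: (0, 12, 8, -11); set L[3][0]=-2
k=1: U[1][1]=-4
  eliminate (2,1): mult=2, new row 2: (0, 0, 2, -4); set L[2][1]=2
  eliminate (3,1): mult=-3, new row 3: (0, 0, 2, -2); set L[3][1]=-3
k=2: U[2][2]=2
  eliminate (3,2): mult=1, new row 3: (0, 0, 0, 2); set L[3][2]=1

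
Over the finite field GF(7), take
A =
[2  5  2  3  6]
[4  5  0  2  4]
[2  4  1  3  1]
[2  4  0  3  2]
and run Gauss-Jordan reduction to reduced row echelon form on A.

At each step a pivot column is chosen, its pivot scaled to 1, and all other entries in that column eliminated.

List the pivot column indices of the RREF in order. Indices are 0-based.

pivot columns: 0, 1, 2, 3

pivot(0,0)=2: scale R0 → (1, 6, 1, 5, 3)
  clear (1,0): R1 −= (4)R0 → (0, 2, 3, 3, 6)
  clear (2,0): R2 −= (2)R0 → (0, 6, 6, 0, 2)
  clear (3,0): R3 −= (2)R0 → (0, 6, 5, 0, 3)
pivot(1,1)=2: scale R1 → (0, 1, 5, 5, 3)
  clear (0,1): R0 −= (6)R1 → (1, 0, 6, 3, 6)
  clear (2,1): R2 −= (6)R1 → (0, 0, 4, 5, 5)
  clear (3,1): R3 −= (6)R1 → (0, 0, 3, 5, 6)
pivot(2,2)=4: scale R2 → (0, 0, 1, 3, 3)
  clear (0,2): R0 −= (6)R2 → (1, 0, 0, 6, 2)
  clear (1,2): R1 −= (5)R2 → (0, 1, 0, 4, 2)
  clear (3,2): R3 −= (3)R2 → (0, 0, 0, 3, 4)
pivot(3,3)=3: scale R3 → (0, 0, 0, 1, 6)
  clear (0,3): R0 −= (6)R3 → (1, 0, 0, 0, 1)
  clear (1,3): R1 −= (4)R3 → (0, 1, 0, 0, 6)
  clear (2,3): R2 −= (3)R3 → (0, 0, 1, 0, 6)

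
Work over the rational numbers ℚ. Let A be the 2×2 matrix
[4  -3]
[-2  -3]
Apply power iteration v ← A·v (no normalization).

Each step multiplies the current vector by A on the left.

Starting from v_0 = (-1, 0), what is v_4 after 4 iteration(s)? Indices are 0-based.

v_0 = (-1, 0).
v_1 = A·v_0 = (-4, 2).
v_2 = A·v_1 = (-22, 2).
v_3 = A·v_2 = (-94, 38).
v_4 = A·v_3 = (-490, 74).

v_4 = (-490, 74)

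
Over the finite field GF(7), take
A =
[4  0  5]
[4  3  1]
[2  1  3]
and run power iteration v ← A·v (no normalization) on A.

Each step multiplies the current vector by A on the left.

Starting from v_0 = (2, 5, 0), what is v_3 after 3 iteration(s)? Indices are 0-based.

v_0 = (2, 5, 0).
v_1 = A·v_0 = (1, 2, 2).
v_2 = A·v_1 = (0, 5, 3).
v_3 = A·v_2 = (1, 4, 0).

v_3 = (1, 4, 0)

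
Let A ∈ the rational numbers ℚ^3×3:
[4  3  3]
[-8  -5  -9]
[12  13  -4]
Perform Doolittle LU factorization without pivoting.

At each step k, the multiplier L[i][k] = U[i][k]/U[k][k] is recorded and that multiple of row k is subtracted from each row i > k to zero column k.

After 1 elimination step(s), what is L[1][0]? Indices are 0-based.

[col 0] pivot 4
  R1 -= -2*R0 → (0, 1, -3)  (L[1][0] := -2)
  R2 -= 3*R0 → (0, 4, -13)  (L[2][0] := 3)

L[1][0] = -2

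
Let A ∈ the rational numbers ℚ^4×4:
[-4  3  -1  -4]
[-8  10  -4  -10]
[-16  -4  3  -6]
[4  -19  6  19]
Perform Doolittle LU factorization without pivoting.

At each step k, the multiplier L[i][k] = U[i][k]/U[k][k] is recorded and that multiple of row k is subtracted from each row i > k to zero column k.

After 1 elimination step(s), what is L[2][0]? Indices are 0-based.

Step 1: pivot at (0,0) is -4.
  row1 ← row1 − (2)·row0  ⇒  L[1][0]=2, U row1=(0, 4, -2, -2)
  row2 ← row2 − (4)·row0  ⇒  L[2][0]=4, U row2=(0, -16, 7, 10)
  row3 ← row3 − (-1)·row0  ⇒  L[3][0]=-1, U row3=(0, -16, 5, 15)

L[2][0] = 4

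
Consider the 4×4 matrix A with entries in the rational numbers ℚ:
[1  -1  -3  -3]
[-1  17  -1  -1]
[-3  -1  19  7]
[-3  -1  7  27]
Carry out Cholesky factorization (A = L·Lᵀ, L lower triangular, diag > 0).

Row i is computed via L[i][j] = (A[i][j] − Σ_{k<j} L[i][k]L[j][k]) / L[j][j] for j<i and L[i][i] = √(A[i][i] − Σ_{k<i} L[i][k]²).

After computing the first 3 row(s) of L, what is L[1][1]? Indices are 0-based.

Step 1: L[0][0] = √(1) = 1.
  L[1][0] = (-1) / L[0][0] = -1.
Step 2: L[1][1] = √(16) = 4.
  L[2][0] = (-3) / L[0][0] = -3.
  L[2][1] = (-4) / L[1][1] = -1.
Step 3: L[2][2] = √(9) = 3.

L[1][1] = 4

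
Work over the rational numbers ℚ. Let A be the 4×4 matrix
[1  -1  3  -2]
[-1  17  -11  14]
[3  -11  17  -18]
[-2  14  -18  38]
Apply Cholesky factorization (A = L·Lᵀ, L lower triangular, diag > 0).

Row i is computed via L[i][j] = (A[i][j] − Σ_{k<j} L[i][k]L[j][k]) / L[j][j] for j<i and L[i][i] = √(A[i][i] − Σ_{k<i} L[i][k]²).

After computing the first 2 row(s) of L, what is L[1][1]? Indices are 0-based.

Step 1: L[0][0] = √(1) = 1.
  L[1][0] = (-1) / L[0][0] = -1.
Step 2: L[1][1] = √(16) = 4.

L[1][1] = 4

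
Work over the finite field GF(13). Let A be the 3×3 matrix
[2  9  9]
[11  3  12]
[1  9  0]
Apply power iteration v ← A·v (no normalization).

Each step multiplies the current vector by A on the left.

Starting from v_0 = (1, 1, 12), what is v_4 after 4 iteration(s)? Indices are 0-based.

v_0 = (1, 1, 12).
v_1 = A·v_0 = (2, 2, 10).
v_2 = A·v_1 = (8, 5, 7).
v_3 = A·v_2 = (7, 5, 1).
v_4 = A·v_3 = (3, 0, 0).

v_4 = (3, 0, 0)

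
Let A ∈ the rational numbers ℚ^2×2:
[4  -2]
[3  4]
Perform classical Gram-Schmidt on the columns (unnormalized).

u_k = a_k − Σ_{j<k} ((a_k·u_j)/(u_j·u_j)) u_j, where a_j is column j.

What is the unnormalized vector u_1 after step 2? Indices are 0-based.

u_1 = (-66/25, 88/25)

Step 1: u_0 = a_0 = (4, 3).
Step 2: u_1 = a_1 − (4/25)·u_0 = (-66/25, 88/25).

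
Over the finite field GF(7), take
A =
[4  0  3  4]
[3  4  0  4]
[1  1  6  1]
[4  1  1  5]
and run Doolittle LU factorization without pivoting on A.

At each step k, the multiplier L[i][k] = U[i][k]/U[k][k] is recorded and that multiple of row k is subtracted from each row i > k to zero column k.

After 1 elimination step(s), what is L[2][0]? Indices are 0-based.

L[2][0] = 2

[col 0] pivot 4
  R1 -= 6*R0 → (0, 4, 3, 1)  (L[1][0] := 6)
  R2 -= 2*R0 → (0, 1, 0, 0)  (L[2][0] := 2)
  R3 -= 1*R0 → (0, 1, 5, 1)  (L[3][0] := 1)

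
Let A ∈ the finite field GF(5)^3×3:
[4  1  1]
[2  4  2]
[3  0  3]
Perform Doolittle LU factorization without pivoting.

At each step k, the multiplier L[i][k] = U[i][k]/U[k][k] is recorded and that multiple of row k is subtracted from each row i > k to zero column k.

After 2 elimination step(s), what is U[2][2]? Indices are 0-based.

U[2][2] = 4

Step 1: pivot at (0,0) is 4.
  row1 ← row1 − (3)·row0  ⇒  L[1][0]=3, U row1=(0, 1, 4)
  row2 ← row2 − (2)·row0  ⇒  L[2][0]=2, U row2=(0, 3, 1)
Step 2: pivot at (1,1) is 1.
  row2 ← row2 − (3)·row1  ⇒  L[2][1]=3, U row2=(0, 0, 4)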